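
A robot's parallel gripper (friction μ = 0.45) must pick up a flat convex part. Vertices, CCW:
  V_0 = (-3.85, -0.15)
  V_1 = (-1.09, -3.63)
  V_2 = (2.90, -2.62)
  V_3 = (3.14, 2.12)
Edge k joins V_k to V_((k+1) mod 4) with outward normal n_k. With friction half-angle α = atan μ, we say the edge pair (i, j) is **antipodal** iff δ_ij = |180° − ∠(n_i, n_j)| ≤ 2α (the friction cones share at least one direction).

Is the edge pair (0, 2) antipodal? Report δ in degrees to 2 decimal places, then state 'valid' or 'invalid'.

α = atan 0.45 = 24.23°;  2α = 48.46°
edge 0: e_0 = (+2.76, -3.48);  n_0 = (-0.7835, -0.6214)
edge 2: e_2 = (+0.24, +4.74);  n_2 = (+0.9987, -0.0506)
∠(n_0, n_2) = 138.68°
δ = |180° − 138.68°| = 41.32°
41.32° ≤ 2α = 48.46°  →  valid

δ = 41.32°, valid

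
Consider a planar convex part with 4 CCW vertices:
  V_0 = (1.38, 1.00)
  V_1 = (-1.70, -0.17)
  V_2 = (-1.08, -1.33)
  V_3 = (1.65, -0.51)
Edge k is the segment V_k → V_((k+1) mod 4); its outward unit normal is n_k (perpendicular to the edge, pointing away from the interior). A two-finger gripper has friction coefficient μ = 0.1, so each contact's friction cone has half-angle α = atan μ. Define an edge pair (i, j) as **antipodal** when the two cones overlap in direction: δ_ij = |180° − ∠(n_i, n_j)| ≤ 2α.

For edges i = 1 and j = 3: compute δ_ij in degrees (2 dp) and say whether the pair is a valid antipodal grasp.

α = atan 0.1 = 5.71°;  2α = 11.42°
edge 1: e_1 = (+0.62, -1.16);  n_1 = (-0.8819, -0.4714)
edge 3: e_3 = (-0.27, +1.51);  n_3 = (+0.9844, +0.1760)
∠(n_1, n_3) = 162.01°
δ = |180° − 162.01°| = 17.99°
17.99° > 2α = 11.42°  →  invalid

δ = 17.99°, invalid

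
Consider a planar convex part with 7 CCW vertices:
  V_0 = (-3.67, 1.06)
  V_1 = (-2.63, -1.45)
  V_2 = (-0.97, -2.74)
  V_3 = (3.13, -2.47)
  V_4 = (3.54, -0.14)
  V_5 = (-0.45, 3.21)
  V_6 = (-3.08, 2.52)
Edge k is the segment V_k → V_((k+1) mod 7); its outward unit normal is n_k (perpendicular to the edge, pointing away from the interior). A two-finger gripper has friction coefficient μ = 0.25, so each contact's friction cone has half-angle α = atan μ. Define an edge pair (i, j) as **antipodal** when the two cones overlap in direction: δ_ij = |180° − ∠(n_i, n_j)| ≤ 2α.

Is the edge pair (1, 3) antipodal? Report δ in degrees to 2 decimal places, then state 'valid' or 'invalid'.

α = atan 0.25 = 14.04°;  2α = 28.07°
edge 1: e_1 = (+1.66, -1.29);  n_1 = (-0.6136, -0.7896)
edge 3: e_3 = (+0.41, +2.33);  n_3 = (+0.9849, -0.1733)
∠(n_1, n_3) = 117.87°
δ = |180° − 117.87°| = 62.13°
62.13° > 2α = 28.07°  →  invalid

δ = 62.13°, invalid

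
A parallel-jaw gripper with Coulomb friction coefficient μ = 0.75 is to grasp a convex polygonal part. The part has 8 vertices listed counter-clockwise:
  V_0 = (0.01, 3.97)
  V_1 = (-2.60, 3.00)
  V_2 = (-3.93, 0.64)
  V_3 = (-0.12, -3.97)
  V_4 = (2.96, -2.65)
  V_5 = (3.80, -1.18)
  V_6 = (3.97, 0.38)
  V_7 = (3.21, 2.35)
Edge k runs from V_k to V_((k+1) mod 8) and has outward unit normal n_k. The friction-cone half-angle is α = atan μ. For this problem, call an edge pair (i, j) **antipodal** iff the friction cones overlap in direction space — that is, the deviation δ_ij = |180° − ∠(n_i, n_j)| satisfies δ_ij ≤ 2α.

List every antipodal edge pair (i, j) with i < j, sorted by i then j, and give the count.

count = 13; pairs: (0,2), (0,3), (0,4), (0,5), (1,3), (1,4), (1,5), (1,6), (2,4), (2,5), (2,6), (2,7), (3,7)

α = atan 0.75 = 36.87°;  2α = 73.74°
n_0 = (-0.3484, +0.9374)
n_1 = (-0.8712, +0.4910)
n_2 = (-0.7708, -0.6371)
n_3 = (+0.3939, -0.9191)
n_4 = (+0.8682, -0.4961)
n_5 = (+0.9941, -0.1083)
n_6 = (+0.9330, +0.3599)
n_7 = (+0.4517, +0.8922)
  (0,1): δ = 139.79°  ·
  (0,2): δ = 70.81°  ✓
  (0,3): δ = 2.81°  ✓
  (0,4): δ = 39.87°  ✓
  (0,5): δ = 63.39°  ✓
  (0,6): δ = 90.71°  ·
  (0,7): δ = 132.76°  ·
  (1,2): δ = 111.02°  ·
  (1,3): δ = 37.40°  ✓
  (1,4): δ = 0.34°  ✓
  (1,5): δ = 23.18°  ✓
  (1,6): δ = 50.50°  ✓
  (1,7): δ = 92.55°  ·
  (2,3): δ = 106.37°  ·
  (2,4): δ = 69.32°  ✓
  (2,5): δ = 45.79°  ✓
  (2,6): δ = 18.48°  ✓
  (2,7): δ = 23.58°  ✓
  (3,4): δ = 142.94°  ·
  (3,5): δ = 119.42°  ·
  (3,6): δ = 92.10°  ·
  (3,7): δ = 50.05°  ✓
  (4,5): δ = 156.47°  ·
  (4,6): δ = 129.16°  ·
  (4,7): δ = 87.11°  ·
  (5,6): δ = 152.68°  ·
  (5,7): δ = 110.63°  ·
  (6,7): δ = 137.95°  ·
antipodal pairs: 13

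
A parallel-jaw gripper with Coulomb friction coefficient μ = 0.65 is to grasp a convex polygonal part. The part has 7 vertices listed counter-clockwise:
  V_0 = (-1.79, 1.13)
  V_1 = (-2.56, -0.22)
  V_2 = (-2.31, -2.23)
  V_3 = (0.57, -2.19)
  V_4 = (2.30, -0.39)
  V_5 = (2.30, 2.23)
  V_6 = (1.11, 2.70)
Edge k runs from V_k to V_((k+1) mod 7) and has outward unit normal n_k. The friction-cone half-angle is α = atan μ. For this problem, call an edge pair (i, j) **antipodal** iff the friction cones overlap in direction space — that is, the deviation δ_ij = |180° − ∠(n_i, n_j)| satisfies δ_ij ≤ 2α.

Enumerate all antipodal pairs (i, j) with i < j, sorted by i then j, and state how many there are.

count = 10; pairs: (0,2), (0,3), (0,4), (1,3), (1,4), (1,5), (2,5), (2,6), (3,6), (4,6)

α = atan 0.65 = 33.02°;  2α = 66.05°
n_0 = (-0.8686, +0.4954)
n_1 = (-0.9924, -0.1234)
n_2 = (+0.0139, -0.9999)
n_3 = (+0.7210, -0.6929)
n_4 = (+1.0000, -0.0000)
n_5 = (+0.3673, +0.9301)
n_6 = (-0.4761, +0.8794)
  (0,1): δ = 143.21°  ·
  (0,2): δ = 59.51°  ✓
  (0,3): δ = 14.16°  ✓
  (0,4): δ = 29.70°  ✓
  (0,5): δ = 98.15°  ·
  (0,6): δ = 148.13°  ·
  (1,2): δ = 96.29°  ·
  (1,3): δ = 50.95°  ✓
  (1,4): δ = 7.09°  ✓
  (1,5): δ = 61.36°  ✓
  (1,6): δ = 111.34°  ·
  (2,3): δ = 134.66°  ·
  (2,4): δ = 90.80°  ·
  (2,5): δ = 22.35°  ✓
  (2,6): δ = 27.63°  ✓
  (3,4): δ = 136.14°  ·
  (3,5): δ = 67.69°  ·
  (3,6): δ = 17.71°  ✓
  (4,5): δ = 111.55°  ·
  (4,6): δ = 61.57°  ✓
  (5,6): δ = 130.02°  ·
antipodal pairs: 10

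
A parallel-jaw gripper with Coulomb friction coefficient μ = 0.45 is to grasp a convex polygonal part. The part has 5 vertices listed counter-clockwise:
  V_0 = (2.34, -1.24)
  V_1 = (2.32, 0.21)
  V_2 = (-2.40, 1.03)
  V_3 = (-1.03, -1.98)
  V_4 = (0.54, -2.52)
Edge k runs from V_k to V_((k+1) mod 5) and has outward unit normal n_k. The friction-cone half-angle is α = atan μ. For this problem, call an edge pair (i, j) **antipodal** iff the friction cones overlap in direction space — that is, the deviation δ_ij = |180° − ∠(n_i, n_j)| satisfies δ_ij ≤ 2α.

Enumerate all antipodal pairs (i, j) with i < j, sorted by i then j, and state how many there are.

count = 3; pairs: (0,2), (1,3), (1,4)

α = atan 0.45 = 24.23°;  2α = 48.46°
n_0 = (+0.9999, +0.0138)
n_1 = (+0.1712, +0.9852)
n_2 = (-0.9102, -0.4143)
n_3 = (-0.3252, -0.9456)
n_4 = (+0.5795, -0.8150)
  (0,1): δ = 100.65°  ·
  (0,2): δ = 23.68°  ✓
  (0,3): δ = 70.23°  ·
  (0,4): δ = 124.63°  ·
  (1,2): δ = 55.67°  ·
  (1,3): δ = 9.13°  ✓
  (1,4): δ = 45.27°  ✓
  (2,3): δ = 133.45°  ·
  (2,4): δ = 79.06°  ·
  (3,4): δ = 125.60°  ·
antipodal pairs: 3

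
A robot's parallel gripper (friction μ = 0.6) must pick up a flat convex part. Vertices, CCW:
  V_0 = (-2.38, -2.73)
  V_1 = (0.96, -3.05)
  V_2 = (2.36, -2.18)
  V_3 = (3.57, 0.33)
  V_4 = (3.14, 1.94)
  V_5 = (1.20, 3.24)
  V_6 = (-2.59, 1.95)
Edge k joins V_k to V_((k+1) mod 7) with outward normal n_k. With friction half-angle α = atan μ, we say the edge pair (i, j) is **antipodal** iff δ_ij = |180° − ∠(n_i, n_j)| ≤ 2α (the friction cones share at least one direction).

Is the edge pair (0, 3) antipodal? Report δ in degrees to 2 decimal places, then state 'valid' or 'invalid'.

α = atan 0.6 = 30.96°;  2α = 61.93°
edge 0: e_0 = (+3.34, -0.32);  n_0 = (-0.0954, -0.9954)
edge 3: e_3 = (-0.43, +1.61);  n_3 = (+0.9661, +0.2580)
∠(n_0, n_3) = 110.43°
δ = |180° − 110.43°| = 69.57°
69.57° > 2α = 61.93°  →  invalid

δ = 69.57°, invalid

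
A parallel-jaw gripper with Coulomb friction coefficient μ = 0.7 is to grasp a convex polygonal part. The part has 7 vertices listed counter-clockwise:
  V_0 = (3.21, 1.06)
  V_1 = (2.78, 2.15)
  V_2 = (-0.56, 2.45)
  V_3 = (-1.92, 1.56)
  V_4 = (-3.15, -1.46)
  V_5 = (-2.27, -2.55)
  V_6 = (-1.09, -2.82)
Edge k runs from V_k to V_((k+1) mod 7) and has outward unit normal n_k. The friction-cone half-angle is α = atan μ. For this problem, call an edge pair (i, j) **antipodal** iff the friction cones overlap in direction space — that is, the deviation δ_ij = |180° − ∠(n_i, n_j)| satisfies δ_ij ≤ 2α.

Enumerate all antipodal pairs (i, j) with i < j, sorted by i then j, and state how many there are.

α = atan 0.7 = 34.99°;  2α = 69.98°
n_0 = (+0.9302, +0.3670)
n_1 = (+0.0895, +0.9960)
n_2 = (-0.5476, +0.8368)
n_3 = (-0.9261, +0.3772)
n_4 = (-0.7781, -0.6282)
n_5 = (-0.2230, -0.9748)
n_6 = (+0.6699, -0.7424)
  (0,1): δ = 116.66°  ·
  (0,2): δ = 78.33°  ·
  (0,3): δ = 43.69°  ✓
  (0,4): δ = 17.39°  ✓
  (0,5): δ = 55.58°  ✓
  (0,6): δ = 110.53°  ·
  (1,2): δ = 141.67°  ·
  (1,3): δ = 107.03°  ·
  (1,4): δ = 45.95°  ✓
  (1,5): δ = 7.76°  ✓
  (1,6): δ = 47.19°  ✓
  (2,3): δ = 145.36°  ·
  (2,4): δ = 84.29°  ·
  (2,5): δ = 46.09°  ✓
  (2,6): δ = 8.86°  ✓
  (3,4): δ = 118.92°  ·
  (3,5): δ = 80.73°  ·
  (3,6): δ = 25.78°  ✓
  (4,5): δ = 141.80°  ·
  (4,6): δ = 86.85°  ·
  (5,6): δ = 125.05°  ·
antipodal pairs: 9

count = 9; pairs: (0,3), (0,4), (0,5), (1,4), (1,5), (1,6), (2,5), (2,6), (3,6)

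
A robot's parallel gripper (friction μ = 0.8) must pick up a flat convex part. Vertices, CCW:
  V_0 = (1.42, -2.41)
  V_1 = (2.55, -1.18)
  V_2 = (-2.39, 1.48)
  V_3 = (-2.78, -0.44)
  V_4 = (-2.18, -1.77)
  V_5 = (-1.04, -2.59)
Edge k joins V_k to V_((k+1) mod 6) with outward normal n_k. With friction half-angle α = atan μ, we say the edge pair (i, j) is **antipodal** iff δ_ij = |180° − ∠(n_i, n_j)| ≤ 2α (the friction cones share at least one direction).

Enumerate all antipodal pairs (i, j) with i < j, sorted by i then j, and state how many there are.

α = atan 0.8 = 38.66°;  2α = 77.32°
n_0 = (+0.7364, -0.6765)
n_1 = (+0.4741, +0.8805)
n_2 = (-0.9800, +0.1991)
n_3 = (-0.9115, -0.4112)
n_4 = (-0.5839, -0.8118)
n_5 = (+0.0730, -0.9973)
  (0,1): δ = 75.73°  ✓
  (0,2): δ = 31.09°  ✓
  (0,3): δ = 66.86°  ✓
  (0,4): δ = 96.85°  ·
  (0,5): δ = 136.76°  ·
  (1,2): δ = 73.18°  ✓
  (1,3): δ = 37.42°  ✓
  (1,4): δ = 7.43°  ✓
  (1,5): δ = 32.49°  ✓
  (2,3): δ = 144.24°  ·
  (2,4): δ = 114.25°  ·
  (2,5): δ = 74.33°  ✓
  (3,4): δ = 150.01°  ·
  (3,5): δ = 110.10°  ·
  (4,5): δ = 140.09°  ·
antipodal pairs: 8

count = 8; pairs: (0,1), (0,2), (0,3), (1,2), (1,3), (1,4), (1,5), (2,5)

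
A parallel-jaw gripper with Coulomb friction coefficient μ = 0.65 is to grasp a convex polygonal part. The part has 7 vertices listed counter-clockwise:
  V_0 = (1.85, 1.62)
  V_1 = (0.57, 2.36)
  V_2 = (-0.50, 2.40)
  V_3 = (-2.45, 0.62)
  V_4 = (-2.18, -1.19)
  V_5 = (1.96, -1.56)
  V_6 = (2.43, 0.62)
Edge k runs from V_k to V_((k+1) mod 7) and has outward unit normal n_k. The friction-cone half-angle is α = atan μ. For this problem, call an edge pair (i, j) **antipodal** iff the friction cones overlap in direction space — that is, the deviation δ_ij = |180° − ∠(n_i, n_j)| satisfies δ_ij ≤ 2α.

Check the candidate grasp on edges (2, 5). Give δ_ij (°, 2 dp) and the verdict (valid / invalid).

α = atan 0.65 = 33.02°;  2α = 66.05°
edge 2: e_2 = (-1.95, -1.78);  n_2 = (-0.6742, +0.7386)
edge 5: e_5 = (+0.47, +2.18);  n_5 = (+0.9775, -0.2108)
∠(n_2, n_5) = 144.56°
δ = |180° − 144.56°| = 35.44°
35.44° ≤ 2α = 66.05°  →  valid

δ = 35.44°, valid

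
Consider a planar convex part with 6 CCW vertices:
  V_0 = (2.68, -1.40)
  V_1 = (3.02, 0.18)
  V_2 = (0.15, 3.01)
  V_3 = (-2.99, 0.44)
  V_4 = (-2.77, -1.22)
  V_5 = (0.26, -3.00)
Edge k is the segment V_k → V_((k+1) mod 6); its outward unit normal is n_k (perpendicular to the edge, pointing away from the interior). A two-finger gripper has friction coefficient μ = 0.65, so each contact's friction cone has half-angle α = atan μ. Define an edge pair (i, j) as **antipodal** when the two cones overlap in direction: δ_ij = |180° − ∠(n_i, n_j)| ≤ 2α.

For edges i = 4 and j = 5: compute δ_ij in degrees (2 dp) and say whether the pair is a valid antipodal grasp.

δ = 116.10°, invalid

α = atan 0.65 = 33.02°;  2α = 66.05°
edge 4: e_4 = (+3.03, -1.78);  n_4 = (-0.5065, -0.8622)
edge 5: e_5 = (+2.42, +1.60);  n_5 = (+0.5515, -0.8342)
∠(n_4, n_5) = 63.90°
δ = |180° − 63.90°| = 116.10°
116.10° > 2α = 66.05°  →  invalid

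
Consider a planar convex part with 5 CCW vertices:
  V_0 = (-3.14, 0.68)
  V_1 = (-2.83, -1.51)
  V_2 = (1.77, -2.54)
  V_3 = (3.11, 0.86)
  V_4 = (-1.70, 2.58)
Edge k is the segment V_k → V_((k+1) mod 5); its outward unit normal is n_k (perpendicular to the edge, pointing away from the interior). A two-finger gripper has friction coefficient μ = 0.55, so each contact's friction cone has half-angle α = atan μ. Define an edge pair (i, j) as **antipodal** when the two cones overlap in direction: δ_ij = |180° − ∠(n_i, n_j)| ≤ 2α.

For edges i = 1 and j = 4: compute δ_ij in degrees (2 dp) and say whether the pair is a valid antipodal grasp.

δ = 65.46°, invalid

α = atan 0.55 = 28.81°;  2α = 57.62°
edge 1: e_1 = (+4.60, -1.03);  n_1 = (-0.2185, -0.9758)
edge 4: e_4 = (-1.44, -1.90);  n_4 = (-0.7970, +0.6040)
∠(n_1, n_4) = 114.54°
δ = |180° − 114.54°| = 65.46°
65.46° > 2α = 57.62°  →  invalid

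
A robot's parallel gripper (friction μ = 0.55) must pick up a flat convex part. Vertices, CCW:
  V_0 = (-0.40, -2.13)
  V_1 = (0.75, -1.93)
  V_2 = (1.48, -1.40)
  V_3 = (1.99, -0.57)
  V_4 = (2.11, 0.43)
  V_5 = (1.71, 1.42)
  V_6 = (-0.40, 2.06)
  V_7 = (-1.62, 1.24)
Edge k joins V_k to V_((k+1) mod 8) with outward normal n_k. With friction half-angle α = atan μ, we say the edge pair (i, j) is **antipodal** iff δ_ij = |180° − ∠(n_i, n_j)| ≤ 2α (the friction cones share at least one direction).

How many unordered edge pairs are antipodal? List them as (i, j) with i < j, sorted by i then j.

α = atan 0.55 = 28.81°;  2α = 57.62°
n_0 = (+0.1713, -0.9852)
n_1 = (+0.5875, -0.8092)
n_2 = (+0.8520, -0.5235)
n_3 = (+0.9929, -0.1191)
n_4 = (+0.9272, +0.3746)
n_5 = (+0.2903, +0.9569)
n_6 = (-0.5578, +0.8300)
n_7 = (-0.9403, -0.3404)
  (0,1): δ = 153.89°  ·
  (0,2): δ = 131.43°  ·
  (0,3): δ = 106.71°  ·
  (0,4): δ = 77.87°  ·
  (0,5): δ = 26.74°  ✓
  (0,6): δ = 24.04°  ✓
  (0,7): δ = 100.04°  ·
  (1,2): δ = 157.55°  ·
  (1,3): δ = 132.82°  ·
  (1,4): δ = 103.98°  ·
  (1,5): δ = 52.85°  ✓
  (1,6): δ = 2.07°  ✓
  (1,7): δ = 73.92°  ·
  (2,3): δ = 155.27°  ·
  (2,4): δ = 126.43°  ·
  (2,5): δ = 75.30°  ·
  (2,6): δ = 24.52°  ✓
  (2,7): δ = 51.47°  ✓
  (3,4): δ = 151.16°  ·
  (3,5): δ = 100.03°  ·
  (3,6): δ = 49.25°  ✓
  (3,7): δ = 26.74°  ✓
  (4,5): δ = 128.87°  ·
  (4,6): δ = 78.09°  ·
  (4,7): δ = 2.10°  ✓
  (5,6): δ = 129.22°  ·
  (5,7): δ = 53.23°  ✓
  (6,7): δ = 104.01°  ·
antipodal pairs: 10

count = 10; pairs: (0,5), (0,6), (1,5), (1,6), (2,6), (2,7), (3,6), (3,7), (4,7), (5,7)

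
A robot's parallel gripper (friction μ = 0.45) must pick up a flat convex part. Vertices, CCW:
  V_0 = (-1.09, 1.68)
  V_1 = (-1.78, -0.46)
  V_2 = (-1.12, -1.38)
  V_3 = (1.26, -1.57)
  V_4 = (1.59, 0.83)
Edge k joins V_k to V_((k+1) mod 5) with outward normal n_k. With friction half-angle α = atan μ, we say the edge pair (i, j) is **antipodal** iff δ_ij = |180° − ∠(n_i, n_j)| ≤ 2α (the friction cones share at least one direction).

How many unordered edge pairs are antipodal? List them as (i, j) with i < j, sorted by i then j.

α = atan 0.45 = 24.23°;  2α = 48.46°
n_0 = (-0.9518, +0.3069)
n_1 = (-0.8125, -0.5829)
n_2 = (-0.0796, -0.9968)
n_3 = (+0.9907, -0.1362)
n_4 = (+0.3023, +0.9532)
  (0,1): δ = 126.47°  ·
  (0,2): δ = 76.69°  ·
  (0,3): δ = 10.04°  ✓
  (0,4): δ = 90.27°  ·
  (1,2): δ = 130.22°  ·
  (1,3): δ = 43.48°  ✓
  (1,4): δ = 36.75°  ✓
  (2,3): δ = 93.26°  ·
  (2,4): δ = 13.03°  ✓
  (3,4): δ = 99.77°  ·
antipodal pairs: 4

count = 4; pairs: (0,3), (1,3), (1,4), (2,4)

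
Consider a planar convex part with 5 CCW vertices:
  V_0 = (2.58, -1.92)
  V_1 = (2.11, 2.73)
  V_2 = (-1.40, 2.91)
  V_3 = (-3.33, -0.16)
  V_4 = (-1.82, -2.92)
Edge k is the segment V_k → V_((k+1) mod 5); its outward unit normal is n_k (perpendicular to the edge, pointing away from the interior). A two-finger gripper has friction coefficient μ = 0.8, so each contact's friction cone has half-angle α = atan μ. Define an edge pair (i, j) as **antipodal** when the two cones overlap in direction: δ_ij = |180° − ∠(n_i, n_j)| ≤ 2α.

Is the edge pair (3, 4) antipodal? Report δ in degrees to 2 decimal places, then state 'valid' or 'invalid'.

α = atan 0.8 = 38.66°;  2α = 77.32°
edge 3: e_3 = (+1.51, -2.76);  n_3 = (-0.8773, -0.4800)
edge 4: e_4 = (+4.40, +1.00);  n_4 = (+0.2216, -0.9751)
∠(n_3, n_4) = 74.12°
δ = |180° − 74.12°| = 105.88°
105.88° > 2α = 77.32°  →  invalid

δ = 105.88°, invalid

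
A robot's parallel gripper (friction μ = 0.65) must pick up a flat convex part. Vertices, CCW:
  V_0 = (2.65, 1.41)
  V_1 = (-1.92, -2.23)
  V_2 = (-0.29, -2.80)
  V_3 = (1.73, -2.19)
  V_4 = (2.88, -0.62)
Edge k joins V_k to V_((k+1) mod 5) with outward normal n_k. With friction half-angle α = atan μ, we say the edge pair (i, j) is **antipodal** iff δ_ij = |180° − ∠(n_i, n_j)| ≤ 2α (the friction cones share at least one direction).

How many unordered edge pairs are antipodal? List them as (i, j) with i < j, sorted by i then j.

count = 5; pairs: (0,1), (0,2), (0,3), (0,4), (1,4)

α = atan 0.65 = 33.02°;  2α = 66.05°
n_0 = (-0.6230, +0.7822)
n_1 = (-0.3301, -0.9439)
n_2 = (+0.2891, -0.9573)
n_3 = (+0.8067, -0.5909)
n_4 = (+0.9936, +0.1126)
  (0,1): δ = 57.81°  ✓
  (0,2): δ = 21.73°  ✓
  (0,3): δ = 15.24°  ✓
  (0,4): δ = 57.93°  ✓
  (1,2): δ = 143.92°  ·
  (1,3): δ = 106.95°  ·
  (1,4): δ = 64.26°  ✓
  (2,3): δ = 143.03°  ·
  (2,4): δ = 100.34°  ·
  (3,4): δ = 137.31°  ·
antipodal pairs: 5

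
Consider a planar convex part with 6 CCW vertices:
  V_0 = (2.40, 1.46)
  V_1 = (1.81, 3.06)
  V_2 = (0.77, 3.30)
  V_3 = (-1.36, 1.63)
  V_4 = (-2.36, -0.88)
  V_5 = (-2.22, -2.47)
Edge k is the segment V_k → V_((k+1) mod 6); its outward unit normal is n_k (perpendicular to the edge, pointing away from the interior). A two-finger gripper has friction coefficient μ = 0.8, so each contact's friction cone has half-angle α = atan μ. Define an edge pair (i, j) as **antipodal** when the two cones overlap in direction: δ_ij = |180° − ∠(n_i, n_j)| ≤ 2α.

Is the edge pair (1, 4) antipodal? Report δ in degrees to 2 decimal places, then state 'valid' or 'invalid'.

δ = 71.97°, valid

α = atan 0.8 = 38.66°;  2α = 77.32°
edge 1: e_1 = (-1.04, +0.24);  n_1 = (+0.2249, +0.9744)
edge 4: e_4 = (+0.14, -1.59);  n_4 = (-0.9961, -0.0877)
∠(n_1, n_4) = 108.03°
δ = |180° − 108.03°| = 71.97°
71.97° ≤ 2α = 77.32°  →  valid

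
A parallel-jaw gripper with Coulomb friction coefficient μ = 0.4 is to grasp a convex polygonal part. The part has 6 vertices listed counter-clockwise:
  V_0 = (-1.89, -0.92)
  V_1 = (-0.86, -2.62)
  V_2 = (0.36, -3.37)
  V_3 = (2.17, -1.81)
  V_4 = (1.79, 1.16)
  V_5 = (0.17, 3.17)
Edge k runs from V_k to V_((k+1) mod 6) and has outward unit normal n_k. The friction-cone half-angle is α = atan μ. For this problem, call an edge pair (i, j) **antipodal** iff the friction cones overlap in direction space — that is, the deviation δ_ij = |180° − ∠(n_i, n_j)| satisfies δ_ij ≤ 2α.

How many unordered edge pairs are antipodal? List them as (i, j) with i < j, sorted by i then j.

α = atan 0.4 = 21.80°;  2α = 43.60°
n_0 = (-0.8553, -0.5182)
n_1 = (-0.5237, -0.8519)
n_2 = (+0.6529, -0.7575)
n_3 = (+0.9919, +0.1269)
n_4 = (+0.7786, +0.6275)
n_5 = (-0.8931, +0.4498)
  (0,1): δ = 152.79°  ·
  (0,2): δ = 80.45°  ·
  (0,3): δ = 23.92°  ✓
  (0,4): δ = 7.66°  ✓
  (0,5): δ = 122.06°  ·
  (1,2): δ = 107.66°  ·
  (1,3): δ = 51.13°  ·
  (1,4): δ = 19.55°  ✓
  (1,5): δ = 94.85°  ·
  (2,3): δ = 123.47°  ·
  (2,4): δ = 91.89°  ·
  (2,5): δ = 22.51°  ✓
  (3,4): δ = 148.42°  ·
  (3,5): δ = 34.02°  ✓
  (4,5): δ = 65.60°  ·
antipodal pairs: 5

count = 5; pairs: (0,3), (0,4), (1,4), (2,5), (3,5)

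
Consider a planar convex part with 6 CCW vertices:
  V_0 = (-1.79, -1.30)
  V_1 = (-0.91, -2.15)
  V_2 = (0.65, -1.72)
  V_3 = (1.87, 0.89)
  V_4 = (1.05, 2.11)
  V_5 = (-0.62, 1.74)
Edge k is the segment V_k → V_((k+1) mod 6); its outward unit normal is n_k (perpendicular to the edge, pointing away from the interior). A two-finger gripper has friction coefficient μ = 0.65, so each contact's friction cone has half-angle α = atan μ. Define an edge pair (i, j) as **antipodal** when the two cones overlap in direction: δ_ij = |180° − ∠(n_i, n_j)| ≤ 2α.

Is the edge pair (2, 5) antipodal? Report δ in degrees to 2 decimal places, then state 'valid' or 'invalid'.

δ = 4.00°, valid

α = atan 0.65 = 33.02°;  2α = 66.05°
edge 2: e_2 = (+1.22, +2.61);  n_2 = (+0.9059, -0.4235)
edge 5: e_5 = (-1.17, -3.04);  n_5 = (-0.9333, +0.3592)
∠(n_2, n_5) = 176.00°
δ = |180° − 176.00°| = 4.00°
4.00° ≤ 2α = 66.05°  →  valid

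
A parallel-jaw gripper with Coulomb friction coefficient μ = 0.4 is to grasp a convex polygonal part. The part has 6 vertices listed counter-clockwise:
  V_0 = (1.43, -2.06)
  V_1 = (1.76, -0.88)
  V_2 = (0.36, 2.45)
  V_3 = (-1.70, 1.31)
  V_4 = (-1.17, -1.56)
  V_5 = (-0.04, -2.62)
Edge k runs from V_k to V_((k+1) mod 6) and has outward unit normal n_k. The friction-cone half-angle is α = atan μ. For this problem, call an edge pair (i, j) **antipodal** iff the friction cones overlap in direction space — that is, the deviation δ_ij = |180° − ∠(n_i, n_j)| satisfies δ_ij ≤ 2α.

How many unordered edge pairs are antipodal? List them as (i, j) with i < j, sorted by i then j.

α = atan 0.4 = 21.80°;  2α = 43.60°
n_0 = (+0.9630, -0.2693)
n_1 = (+0.9218, +0.3876)
n_2 = (-0.4842, +0.8750)
n_3 = (-0.9834, -0.1816)
n_4 = (-0.6842, -0.7293)
n_5 = (+0.3560, -0.9345)
  (0,1): δ = 141.57°  ·
  (0,2): δ = 45.42°  ·
  (0,3): δ = 26.09°  ✓
  (0,4): δ = 62.45°  ·
  (0,5): δ = 126.48°  ·
  (1,2): δ = 83.84°  ·
  (1,3): δ = 12.34°  ✓
  (1,4): δ = 24.03°  ✓
  (1,5): δ = 88.05°  ·
  (2,3): δ = 108.50°  ·
  (2,4): δ = 72.13°  ·
  (2,5): δ = 8.11°  ✓
  (3,4): δ = 143.63°  ·
  (3,5): δ = 79.61°  ·
  (4,5): δ = 115.98°  ·
antipodal pairs: 4

count = 4; pairs: (0,3), (1,3), (1,4), (2,5)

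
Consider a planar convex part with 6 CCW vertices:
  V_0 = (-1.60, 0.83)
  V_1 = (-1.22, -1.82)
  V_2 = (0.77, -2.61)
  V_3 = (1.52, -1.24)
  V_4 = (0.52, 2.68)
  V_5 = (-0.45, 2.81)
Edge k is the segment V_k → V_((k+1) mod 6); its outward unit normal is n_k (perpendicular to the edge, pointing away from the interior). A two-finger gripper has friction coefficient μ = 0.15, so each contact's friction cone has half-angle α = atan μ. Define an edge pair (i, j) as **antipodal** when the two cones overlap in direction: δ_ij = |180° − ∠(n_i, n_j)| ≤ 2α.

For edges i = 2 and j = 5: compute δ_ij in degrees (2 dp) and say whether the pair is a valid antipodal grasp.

δ = 1.45°, valid

α = atan 0.15 = 8.53°;  2α = 17.06°
edge 2: e_2 = (+0.75, +1.37);  n_2 = (+0.8772, -0.4802)
edge 5: e_5 = (-1.15, -1.98);  n_5 = (-0.8647, +0.5022)
∠(n_2, n_5) = 178.55°
δ = |180° − 178.55°| = 1.45°
1.45° ≤ 2α = 17.06°  →  valid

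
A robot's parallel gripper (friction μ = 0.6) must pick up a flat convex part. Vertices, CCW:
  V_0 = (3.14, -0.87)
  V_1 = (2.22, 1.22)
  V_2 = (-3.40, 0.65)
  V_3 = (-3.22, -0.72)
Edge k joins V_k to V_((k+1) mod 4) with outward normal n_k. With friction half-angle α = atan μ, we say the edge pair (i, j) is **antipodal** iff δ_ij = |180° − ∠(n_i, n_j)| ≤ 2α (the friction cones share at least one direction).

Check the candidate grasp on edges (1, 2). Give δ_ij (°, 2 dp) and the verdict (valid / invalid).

α = atan 0.6 = 30.96°;  2α = 61.93°
edge 1: e_1 = (-5.62, -0.57);  n_1 = (-0.1009, +0.9949)
edge 2: e_2 = (+0.18, -1.37);  n_2 = (-0.9915, -0.1303)
∠(n_1, n_2) = 91.69°
δ = |180° − 91.69°| = 88.31°
88.31° > 2α = 61.93°  →  invalid

δ = 88.31°, invalid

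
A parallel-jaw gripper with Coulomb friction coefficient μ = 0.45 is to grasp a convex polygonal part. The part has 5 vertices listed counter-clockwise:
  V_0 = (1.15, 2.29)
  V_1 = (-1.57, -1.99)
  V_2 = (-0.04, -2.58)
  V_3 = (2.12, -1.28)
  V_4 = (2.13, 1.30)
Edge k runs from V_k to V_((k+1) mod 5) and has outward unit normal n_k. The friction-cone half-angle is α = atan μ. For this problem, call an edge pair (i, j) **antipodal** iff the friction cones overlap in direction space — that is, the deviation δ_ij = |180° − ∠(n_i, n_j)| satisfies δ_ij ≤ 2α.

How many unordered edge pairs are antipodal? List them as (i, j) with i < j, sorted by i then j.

count = 3; pairs: (0,2), (0,3), (1,4)

α = atan 0.45 = 24.23°;  2α = 48.46°
n_0 = (-0.8440, +0.5364)
n_1 = (-0.3598, -0.9330)
n_2 = (+0.5157, -0.8568)
n_3 = (+1.0000, -0.0039)
n_4 = (+0.7107, +0.7035)
  (0,1): δ = 78.65°  ·
  (0,2): δ = 26.52°  ✓
  (0,3): δ = 32.21°  ✓
  (0,4): δ = 77.15°  ·
  (1,2): δ = 127.87°  ·
  (1,3): δ = 69.13°  ·
  (1,4): δ = 24.20°  ✓
  (2,3): δ = 121.26°  ·
  (2,4): δ = 76.33°  ·
  (3,4): δ = 135.07°  ·
antipodal pairs: 3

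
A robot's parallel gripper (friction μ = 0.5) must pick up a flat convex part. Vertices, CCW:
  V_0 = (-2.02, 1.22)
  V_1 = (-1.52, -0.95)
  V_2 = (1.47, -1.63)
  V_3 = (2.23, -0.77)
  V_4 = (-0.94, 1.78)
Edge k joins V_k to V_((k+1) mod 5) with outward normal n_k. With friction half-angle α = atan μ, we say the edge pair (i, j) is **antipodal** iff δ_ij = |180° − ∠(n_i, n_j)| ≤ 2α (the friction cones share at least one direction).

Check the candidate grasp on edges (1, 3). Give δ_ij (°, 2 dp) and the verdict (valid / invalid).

δ = 26.00°, valid

α = atan 0.5 = 26.57°;  2α = 53.13°
edge 1: e_1 = (+2.99, -0.68);  n_1 = (-0.2218, -0.9751)
edge 3: e_3 = (-3.17, +2.55);  n_3 = (+0.6268, +0.7792)
∠(n_1, n_3) = 154.00°
δ = |180° − 154.00°| = 26.00°
26.00° ≤ 2α = 53.13°  →  valid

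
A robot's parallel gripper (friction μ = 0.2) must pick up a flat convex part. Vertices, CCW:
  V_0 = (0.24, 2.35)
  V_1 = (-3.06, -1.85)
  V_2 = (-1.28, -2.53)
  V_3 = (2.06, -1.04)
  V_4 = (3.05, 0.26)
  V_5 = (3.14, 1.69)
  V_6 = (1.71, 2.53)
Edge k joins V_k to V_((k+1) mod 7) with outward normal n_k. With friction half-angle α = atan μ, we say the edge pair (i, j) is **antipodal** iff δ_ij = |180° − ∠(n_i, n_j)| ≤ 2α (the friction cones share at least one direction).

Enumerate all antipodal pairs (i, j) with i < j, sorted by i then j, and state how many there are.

α = atan 0.2 = 11.31°;  2α = 22.62°
n_0 = (-0.7863, +0.6178)
n_1 = (-0.3569, -0.9342)
n_2 = (+0.4074, -0.9132)
n_3 = (+0.7956, -0.6059)
n_4 = (+0.9980, -0.0628)
n_5 = (+0.5065, +0.8622)
n_6 = (-0.1215, +0.9926)
  (0,1): δ = 72.75°  ·
  (0,2): δ = 27.80°  ·
  (0,3): δ = 0.87°  ✓
  (0,4): δ = 34.56°  ·
  (0,5): δ = 97.73°  ·
  (0,6): δ = 135.14°  ·
  (1,2): δ = 135.05°  ·
  (1,3): δ = 106.38°  ·
  (1,4): δ = 72.69°  ·
  (1,5): δ = 9.52°  ✓
  (1,6): δ = 27.89°  ·
  (2,3): δ = 151.33°  ·
  (2,4): δ = 117.64°  ·
  (2,5): δ = 54.47°  ·
  (2,6): δ = 17.06°  ✓
  (3,4): δ = 146.31°  ·
  (3,5): δ = 83.14°  ·
  (3,6): δ = 45.73°  ·
  (4,5): δ = 116.83°  ·
  (4,6): δ = 79.42°  ·
  (5,6): δ = 142.59°  ·
antipodal pairs: 3

count = 3; pairs: (0,3), (1,5), (2,6)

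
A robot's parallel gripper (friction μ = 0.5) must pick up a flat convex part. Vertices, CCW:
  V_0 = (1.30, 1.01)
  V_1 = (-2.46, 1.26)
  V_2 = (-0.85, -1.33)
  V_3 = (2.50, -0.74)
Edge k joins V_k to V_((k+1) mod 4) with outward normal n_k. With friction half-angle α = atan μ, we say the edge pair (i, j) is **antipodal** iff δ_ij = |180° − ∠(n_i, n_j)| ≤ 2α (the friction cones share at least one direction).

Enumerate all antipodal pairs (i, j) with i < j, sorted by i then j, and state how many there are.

α = atan 0.5 = 26.57°;  2α = 53.13°
n_0 = (+0.0663, +0.9978)
n_1 = (-0.8493, -0.5279)
n_2 = (+0.1734, -0.9848)
n_3 = (+0.8247, +0.5655)
  (0,1): δ = 54.33°  ·
  (0,2): δ = 13.79°  ✓
  (0,3): δ = 128.24°  ·
  (1,2): δ = 111.88°  ·
  (1,3): δ = 2.57°  ✓
  (2,3): δ = 65.55°  ·
antipodal pairs: 2

count = 2; pairs: (0,2), (1,3)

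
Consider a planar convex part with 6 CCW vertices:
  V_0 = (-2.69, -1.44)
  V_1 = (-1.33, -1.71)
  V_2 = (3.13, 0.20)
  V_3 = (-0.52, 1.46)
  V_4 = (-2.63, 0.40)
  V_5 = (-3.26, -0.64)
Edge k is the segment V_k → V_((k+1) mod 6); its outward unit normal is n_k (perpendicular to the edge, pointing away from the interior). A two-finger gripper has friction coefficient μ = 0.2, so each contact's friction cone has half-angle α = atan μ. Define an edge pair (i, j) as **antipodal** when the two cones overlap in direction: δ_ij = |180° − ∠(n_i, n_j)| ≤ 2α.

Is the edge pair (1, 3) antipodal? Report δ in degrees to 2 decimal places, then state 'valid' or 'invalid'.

δ = 3.49°, valid

α = atan 0.2 = 11.31°;  2α = 22.62°
edge 1: e_1 = (+4.46, +1.91);  n_1 = (+0.3937, -0.9193)
edge 3: e_3 = (-2.11, -1.06);  n_3 = (-0.4489, +0.8936)
∠(n_1, n_3) = 176.51°
δ = |180° − 176.51°| = 3.49°
3.49° ≤ 2α = 22.62°  →  valid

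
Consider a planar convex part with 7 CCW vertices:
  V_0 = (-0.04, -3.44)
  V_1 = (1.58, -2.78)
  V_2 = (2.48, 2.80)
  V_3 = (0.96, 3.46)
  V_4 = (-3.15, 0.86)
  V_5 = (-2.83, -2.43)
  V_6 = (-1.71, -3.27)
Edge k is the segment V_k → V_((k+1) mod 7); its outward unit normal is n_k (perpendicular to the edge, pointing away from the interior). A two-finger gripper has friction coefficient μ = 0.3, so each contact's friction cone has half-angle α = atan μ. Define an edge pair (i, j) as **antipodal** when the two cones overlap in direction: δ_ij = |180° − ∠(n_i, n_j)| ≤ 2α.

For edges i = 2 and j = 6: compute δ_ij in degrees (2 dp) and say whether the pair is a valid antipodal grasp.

α = atan 0.3 = 16.70°;  2α = 33.40°
edge 2: e_2 = (-1.52, +0.66);  n_2 = (+0.3983, +0.9173)
edge 6: e_6 = (+1.67, -0.17);  n_6 = (-0.1013, -0.9949)
∠(n_2, n_6) = 162.34°
δ = |180° − 162.34°| = 17.66°
17.66° ≤ 2α = 33.40°  →  valid

δ = 17.66°, valid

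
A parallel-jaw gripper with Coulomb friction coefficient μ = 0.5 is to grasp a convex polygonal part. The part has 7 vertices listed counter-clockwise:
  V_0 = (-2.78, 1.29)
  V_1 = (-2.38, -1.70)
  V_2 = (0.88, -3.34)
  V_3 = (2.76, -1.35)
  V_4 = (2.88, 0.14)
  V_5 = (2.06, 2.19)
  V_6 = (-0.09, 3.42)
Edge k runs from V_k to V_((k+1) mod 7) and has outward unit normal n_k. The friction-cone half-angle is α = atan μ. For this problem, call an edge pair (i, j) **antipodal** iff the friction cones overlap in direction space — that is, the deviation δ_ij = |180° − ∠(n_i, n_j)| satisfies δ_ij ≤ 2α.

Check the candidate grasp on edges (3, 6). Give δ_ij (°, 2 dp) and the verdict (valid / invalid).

α = atan 0.5 = 26.57°;  2α = 53.13°
edge 3: e_3 = (+0.12, +1.49);  n_3 = (+0.9968, -0.0803)
edge 6: e_6 = (-2.69, -2.13);  n_6 = (-0.6208, +0.7840)
∠(n_3, n_6) = 132.98°
δ = |180° − 132.98°| = 47.02°
47.02° ≤ 2α = 53.13°  →  valid

δ = 47.02°, valid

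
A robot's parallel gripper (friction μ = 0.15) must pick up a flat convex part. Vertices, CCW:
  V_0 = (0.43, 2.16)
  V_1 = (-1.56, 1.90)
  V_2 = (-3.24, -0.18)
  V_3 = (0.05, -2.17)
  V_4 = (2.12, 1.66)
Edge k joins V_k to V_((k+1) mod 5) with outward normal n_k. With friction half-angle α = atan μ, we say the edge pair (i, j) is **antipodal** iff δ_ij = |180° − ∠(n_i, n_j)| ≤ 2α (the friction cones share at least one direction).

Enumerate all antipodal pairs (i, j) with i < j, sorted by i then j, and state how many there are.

count = 2; pairs: (1,3), (2,4)

α = atan 0.15 = 8.53°;  2α = 17.06°
n_0 = (-0.1296, +0.9916)
n_1 = (-0.7779, +0.6283)
n_2 = (-0.5176, -0.8557)
n_3 = (+0.8797, -0.4755)
n_4 = (+0.2837, +0.9589)
  (0,1): δ = 136.37°  ·
  (0,2): δ = 38.61°  ·
  (0,3): δ = 54.17°  ·
  (0,4): δ = 156.08°  ·
  (1,2): δ = 82.24°  ·
  (1,3): δ = 10.54°  ✓
  (1,4): δ = 112.45°  ·
  (2,3): δ = 87.22°  ·
  (2,4): δ = 14.69°  ✓
  (3,4): δ = 78.09°  ·
antipodal pairs: 2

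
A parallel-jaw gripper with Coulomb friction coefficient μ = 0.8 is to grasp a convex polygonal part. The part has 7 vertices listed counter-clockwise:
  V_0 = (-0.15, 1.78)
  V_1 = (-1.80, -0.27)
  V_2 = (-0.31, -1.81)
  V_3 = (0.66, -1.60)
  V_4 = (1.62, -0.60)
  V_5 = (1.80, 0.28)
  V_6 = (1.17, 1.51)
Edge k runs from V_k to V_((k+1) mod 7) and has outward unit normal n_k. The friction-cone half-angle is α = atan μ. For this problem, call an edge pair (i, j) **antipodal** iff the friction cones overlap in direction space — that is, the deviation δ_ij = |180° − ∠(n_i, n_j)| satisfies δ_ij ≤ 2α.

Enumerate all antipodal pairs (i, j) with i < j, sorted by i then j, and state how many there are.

α = atan 0.8 = 38.66°;  2α = 77.32°
n_0 = (-0.7790, +0.6270)
n_1 = (-0.7187, -0.6953)
n_2 = (+0.2116, -0.9774)
n_3 = (+0.7214, -0.6925)
n_4 = (+0.9797, -0.2004)
n_5 = (+0.8900, +0.4559)
n_6 = (+0.2004, +0.9797)
  (0,1): δ = 97.12°  ·
  (0,2): δ = 38.95°  ✓
  (0,3): δ = 5.00°  ✓
  (0,4): δ = 27.27°  ✓
  (0,5): δ = 65.95°  ✓
  (0,6): δ = 117.27°  ·
  (1,2): δ = 121.84°  ·
  (1,3): δ = 87.89°  ·
  (1,4): δ = 55.61°  ✓
  (1,5): δ = 16.93°  ✓
  (1,6): δ = 34.39°  ✓
  (2,3): δ = 146.05°  ·
  (2,4): δ = 113.78°  ·
  (2,5): δ = 75.09°  ✓
  (2,6): δ = 23.78°  ✓
  (3,4): δ = 147.73°  ·
  (3,5): δ = 109.05°  ·
  (3,6): δ = 57.73°  ✓
  (4,5): δ = 141.32°  ·
  (4,6): δ = 90.00°  ·
  (5,6): δ = 128.68°  ·
antipodal pairs: 10

count = 10; pairs: (0,2), (0,3), (0,4), (0,5), (1,4), (1,5), (1,6), (2,5), (2,6), (3,6)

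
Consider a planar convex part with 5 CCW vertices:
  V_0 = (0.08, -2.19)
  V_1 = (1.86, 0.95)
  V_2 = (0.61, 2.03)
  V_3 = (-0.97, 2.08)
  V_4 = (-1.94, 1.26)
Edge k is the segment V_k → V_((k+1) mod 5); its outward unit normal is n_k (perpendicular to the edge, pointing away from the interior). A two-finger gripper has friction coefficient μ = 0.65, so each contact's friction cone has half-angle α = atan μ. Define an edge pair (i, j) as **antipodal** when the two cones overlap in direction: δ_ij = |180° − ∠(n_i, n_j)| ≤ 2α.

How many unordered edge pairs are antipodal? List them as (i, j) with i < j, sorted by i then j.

α = atan 0.65 = 33.02°;  2α = 66.05°
n_0 = (+0.8699, -0.4932)
n_1 = (+0.6538, +0.7567)
n_2 = (+0.0316, +0.9995)
n_3 = (-0.6456, +0.7637)
n_4 = (-0.8630, -0.5053)
  (0,1): δ = 101.28°  ·
  (0,2): δ = 62.26°  ✓
  (0,3): δ = 20.24°  ✓
  (0,4): δ = 59.90°  ✓
  (1,2): δ = 140.99°  ·
  (1,3): δ = 98.96°  ·
  (1,4): δ = 18.82°  ✓
  (2,3): δ = 137.98°  ·
  (2,4): δ = 57.84°  ✓
  (3,4): δ = 99.86°  ·
antipodal pairs: 5

count = 5; pairs: (0,2), (0,3), (0,4), (1,4), (2,4)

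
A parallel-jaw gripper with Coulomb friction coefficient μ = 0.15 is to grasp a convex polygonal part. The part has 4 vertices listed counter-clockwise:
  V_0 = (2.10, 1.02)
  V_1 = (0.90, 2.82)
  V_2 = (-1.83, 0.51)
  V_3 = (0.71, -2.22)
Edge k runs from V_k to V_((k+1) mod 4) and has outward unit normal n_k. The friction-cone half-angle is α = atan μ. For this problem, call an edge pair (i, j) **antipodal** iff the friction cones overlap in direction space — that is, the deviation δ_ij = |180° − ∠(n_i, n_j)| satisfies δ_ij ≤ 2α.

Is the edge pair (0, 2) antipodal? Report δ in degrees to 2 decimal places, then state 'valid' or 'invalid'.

α = atan 0.15 = 8.53°;  2α = 17.06°
edge 0: e_0 = (-1.20, +1.80);  n_0 = (+0.8321, +0.5547)
edge 2: e_2 = (+2.54, -2.73);  n_2 = (-0.7321, -0.6812)
∠(n_0, n_2) = 170.75°
δ = |180° − 170.75°| = 9.25°
9.25° ≤ 2α = 17.06°  →  valid

δ = 9.25°, valid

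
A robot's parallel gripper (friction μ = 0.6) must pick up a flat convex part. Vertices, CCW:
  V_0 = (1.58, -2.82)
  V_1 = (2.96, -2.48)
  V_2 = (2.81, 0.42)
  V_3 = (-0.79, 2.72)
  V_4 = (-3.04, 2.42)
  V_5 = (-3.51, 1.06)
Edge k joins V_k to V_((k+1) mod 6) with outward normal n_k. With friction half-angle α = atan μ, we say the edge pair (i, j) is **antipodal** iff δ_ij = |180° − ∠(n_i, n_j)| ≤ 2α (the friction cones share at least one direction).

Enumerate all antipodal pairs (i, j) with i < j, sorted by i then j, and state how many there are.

α = atan 0.6 = 30.96°;  2α = 61.93°
n_0 = (+0.2392, -0.9710)
n_1 = (+0.9987, +0.0517)
n_2 = (+0.5384, +0.8427)
n_3 = (-0.1322, +0.9912)
n_4 = (-0.9452, +0.3266)
n_5 = (-0.6062, -0.7953)
  (0,1): δ = 100.88°  ·
  (0,2): δ = 46.41°  ✓
  (0,3): δ = 6.25°  ✓
  (0,4): δ = 57.09°  ✓
  (0,5): δ = 128.84°  ·
  (1,2): δ = 125.53°  ·
  (1,3): δ = 85.37°  ·
  (1,4): δ = 22.03°  ✓
  (1,5): δ = 49.72°  ✓
  (2,3): δ = 139.83°  ·
  (2,4): δ = 76.49°  ·
  (2,5): δ = 4.74°  ✓
  (3,4): δ = 116.66°  ·
  (3,5): δ = 44.91°  ✓
  (4,5): δ = 108.25°  ·
antipodal pairs: 7

count = 7; pairs: (0,2), (0,3), (0,4), (1,4), (1,5), (2,5), (3,5)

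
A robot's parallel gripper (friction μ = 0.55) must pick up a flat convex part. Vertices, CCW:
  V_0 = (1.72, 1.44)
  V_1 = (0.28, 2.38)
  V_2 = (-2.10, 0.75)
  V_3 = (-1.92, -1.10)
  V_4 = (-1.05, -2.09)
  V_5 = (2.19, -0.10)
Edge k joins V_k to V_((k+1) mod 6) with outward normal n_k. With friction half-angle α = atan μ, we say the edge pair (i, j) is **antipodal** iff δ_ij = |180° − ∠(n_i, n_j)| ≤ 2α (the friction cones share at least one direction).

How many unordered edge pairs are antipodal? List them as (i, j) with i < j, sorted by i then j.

α = atan 0.55 = 28.81°;  2α = 57.62°
n_0 = (+0.5466, +0.8374)
n_1 = (-0.5651, +0.8251)
n_2 = (-0.9953, -0.0968)
n_3 = (-0.7512, -0.6601)
n_4 = (+0.5234, -0.8521)
n_5 = (+0.9564, +0.2919)
  (0,1): δ = 112.46°  ·
  (0,2): δ = 51.31°  ✓
  (0,3): δ = 15.56°  ✓
  (0,4): δ = 64.69°  ·
  (0,5): δ = 140.11°  ·
  (1,2): δ = 118.85°  ·
  (1,3): δ = 83.10°  ·
  (1,4): δ = 2.85°  ✓
  (1,5): δ = 72.57°  ·
  (2,3): δ = 144.25°  ·
  (2,4): δ = 64.00°  ·
  (2,5): δ = 11.41°  ✓
  (3,4): δ = 99.75°  ·
  (3,5): δ = 24.34°  ✓
  (4,5): δ = 104.59°  ·
antipodal pairs: 5

count = 5; pairs: (0,2), (0,3), (1,4), (2,5), (3,5)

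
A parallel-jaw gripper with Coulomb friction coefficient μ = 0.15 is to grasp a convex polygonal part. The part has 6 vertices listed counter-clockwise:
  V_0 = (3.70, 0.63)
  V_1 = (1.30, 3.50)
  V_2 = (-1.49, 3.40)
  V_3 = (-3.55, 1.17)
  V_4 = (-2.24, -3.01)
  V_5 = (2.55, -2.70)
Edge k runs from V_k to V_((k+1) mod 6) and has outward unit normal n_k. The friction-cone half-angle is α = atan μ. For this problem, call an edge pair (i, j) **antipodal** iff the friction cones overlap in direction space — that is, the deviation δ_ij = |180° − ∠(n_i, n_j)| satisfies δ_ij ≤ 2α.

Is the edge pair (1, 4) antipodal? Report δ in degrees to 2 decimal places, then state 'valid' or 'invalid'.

α = atan 0.15 = 8.53°;  2α = 17.06°
edge 1: e_1 = (-2.79, -0.10);  n_1 = (-0.0358, +0.9994)
edge 4: e_4 = (+4.79, +0.31);  n_4 = (+0.0646, -0.9979)
∠(n_1, n_4) = 178.35°
δ = |180° − 178.35°| = 1.65°
1.65° ≤ 2α = 17.06°  →  valid

δ = 1.65°, valid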